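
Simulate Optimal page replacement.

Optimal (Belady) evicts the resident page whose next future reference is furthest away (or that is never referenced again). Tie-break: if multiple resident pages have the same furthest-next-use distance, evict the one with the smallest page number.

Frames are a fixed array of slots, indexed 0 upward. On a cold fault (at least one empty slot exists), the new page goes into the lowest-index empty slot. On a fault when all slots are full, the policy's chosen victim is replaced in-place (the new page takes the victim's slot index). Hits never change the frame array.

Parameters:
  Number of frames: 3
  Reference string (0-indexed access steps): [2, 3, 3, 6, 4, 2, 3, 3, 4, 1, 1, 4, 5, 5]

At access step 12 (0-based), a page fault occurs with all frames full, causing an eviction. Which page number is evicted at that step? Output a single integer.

Step 0: ref 2 -> FAULT, frames=[2,-,-]
Step 1: ref 3 -> FAULT, frames=[2,3,-]
Step 2: ref 3 -> HIT, frames=[2,3,-]
Step 3: ref 6 -> FAULT, frames=[2,3,6]
Step 4: ref 4 -> FAULT, evict 6, frames=[2,3,4]
Step 5: ref 2 -> HIT, frames=[2,3,4]
Step 6: ref 3 -> HIT, frames=[2,3,4]
Step 7: ref 3 -> HIT, frames=[2,3,4]
Step 8: ref 4 -> HIT, frames=[2,3,4]
Step 9: ref 1 -> FAULT, evict 2, frames=[1,3,4]
Step 10: ref 1 -> HIT, frames=[1,3,4]
Step 11: ref 4 -> HIT, frames=[1,3,4]
Step 12: ref 5 -> FAULT, evict 1, frames=[5,3,4]
At step 12: evicted page 1

Answer: 1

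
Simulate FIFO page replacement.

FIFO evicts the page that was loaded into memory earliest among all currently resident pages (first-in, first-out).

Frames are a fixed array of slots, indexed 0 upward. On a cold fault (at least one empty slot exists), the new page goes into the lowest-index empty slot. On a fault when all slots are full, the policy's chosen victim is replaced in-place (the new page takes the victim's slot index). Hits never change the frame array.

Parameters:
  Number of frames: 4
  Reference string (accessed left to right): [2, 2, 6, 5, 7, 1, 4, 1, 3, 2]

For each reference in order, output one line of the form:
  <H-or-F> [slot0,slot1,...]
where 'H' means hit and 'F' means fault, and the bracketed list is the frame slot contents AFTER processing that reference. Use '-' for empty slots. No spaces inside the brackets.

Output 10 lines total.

F [2,-,-,-]
H [2,-,-,-]
F [2,6,-,-]
F [2,6,5,-]
F [2,6,5,7]
F [1,6,5,7]
F [1,4,5,7]
H [1,4,5,7]
F [1,4,3,7]
F [1,4,3,2]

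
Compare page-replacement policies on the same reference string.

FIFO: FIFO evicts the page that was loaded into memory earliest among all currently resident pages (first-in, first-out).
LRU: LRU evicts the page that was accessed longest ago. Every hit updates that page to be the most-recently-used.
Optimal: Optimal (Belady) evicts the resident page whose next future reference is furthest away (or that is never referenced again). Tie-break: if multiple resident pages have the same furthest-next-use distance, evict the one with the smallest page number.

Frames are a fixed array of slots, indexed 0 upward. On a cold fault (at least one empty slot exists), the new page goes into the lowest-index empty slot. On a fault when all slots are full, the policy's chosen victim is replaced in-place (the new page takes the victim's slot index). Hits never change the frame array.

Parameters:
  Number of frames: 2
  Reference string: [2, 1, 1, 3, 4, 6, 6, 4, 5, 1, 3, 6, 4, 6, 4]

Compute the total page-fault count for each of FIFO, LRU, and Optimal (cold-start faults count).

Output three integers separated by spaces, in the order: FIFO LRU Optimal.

Answer: 10 10 9

Derivation:
--- FIFO ---
  step 0: ref 2 -> FAULT, frames=[2,-] (faults so far: 1)
  step 1: ref 1 -> FAULT, frames=[2,1] (faults so far: 2)
  step 2: ref 1 -> HIT, frames=[2,1] (faults so far: 2)
  step 3: ref 3 -> FAULT, evict 2, frames=[3,1] (faults so far: 3)
  step 4: ref 4 -> FAULT, evict 1, frames=[3,4] (faults so far: 4)
  step 5: ref 6 -> FAULT, evict 3, frames=[6,4] (faults so far: 5)
  step 6: ref 6 -> HIT, frames=[6,4] (faults so far: 5)
  step 7: ref 4 -> HIT, frames=[6,4] (faults so far: 5)
  step 8: ref 5 -> FAULT, evict 4, frames=[6,5] (faults so far: 6)
  step 9: ref 1 -> FAULT, evict 6, frames=[1,5] (faults so far: 7)
  step 10: ref 3 -> FAULT, evict 5, frames=[1,3] (faults so far: 8)
  step 11: ref 6 -> FAULT, evict 1, frames=[6,3] (faults so far: 9)
  step 12: ref 4 -> FAULT, evict 3, frames=[6,4] (faults so far: 10)
  step 13: ref 6 -> HIT, frames=[6,4] (faults so far: 10)
  step 14: ref 4 -> HIT, frames=[6,4] (faults so far: 10)
  FIFO total faults: 10
--- LRU ---
  step 0: ref 2 -> FAULT, frames=[2,-] (faults so far: 1)
  step 1: ref 1 -> FAULT, frames=[2,1] (faults so far: 2)
  step 2: ref 1 -> HIT, frames=[2,1] (faults so far: 2)
  step 3: ref 3 -> FAULT, evict 2, frames=[3,1] (faults so far: 3)
  step 4: ref 4 -> FAULT, evict 1, frames=[3,4] (faults so far: 4)
  step 5: ref 6 -> FAULT, evict 3, frames=[6,4] (faults so far: 5)
  step 6: ref 6 -> HIT, frames=[6,4] (faults so far: 5)
  step 7: ref 4 -> HIT, frames=[6,4] (faults so far: 5)
  step 8: ref 5 -> FAULT, evict 6, frames=[5,4] (faults so far: 6)
  step 9: ref 1 -> FAULT, evict 4, frames=[5,1] (faults so far: 7)
  step 10: ref 3 -> FAULT, evict 5, frames=[3,1] (faults so far: 8)
  step 11: ref 6 -> FAULT, evict 1, frames=[3,6] (faults so far: 9)
  step 12: ref 4 -> FAULT, evict 3, frames=[4,6] (faults so far: 10)
  step 13: ref 6 -> HIT, frames=[4,6] (faults so far: 10)
  step 14: ref 4 -> HIT, frames=[4,6] (faults so far: 10)
  LRU total faults: 10
--- Optimal ---
  step 0: ref 2 -> FAULT, frames=[2,-] (faults so far: 1)
  step 1: ref 1 -> FAULT, frames=[2,1] (faults so far: 2)
  step 2: ref 1 -> HIT, frames=[2,1] (faults so far: 2)
  step 3: ref 3 -> FAULT, evict 2, frames=[3,1] (faults so far: 3)
  step 4: ref 4 -> FAULT, evict 3, frames=[4,1] (faults so far: 4)
  step 5: ref 6 -> FAULT, evict 1, frames=[4,6] (faults so far: 5)
  step 6: ref 6 -> HIT, frames=[4,6] (faults so far: 5)
  step 7: ref 4 -> HIT, frames=[4,6] (faults so far: 5)
  step 8: ref 5 -> FAULT, evict 4, frames=[5,6] (faults so far: 6)
  step 9: ref 1 -> FAULT, evict 5, frames=[1,6] (faults so far: 7)
  step 10: ref 3 -> FAULT, evict 1, frames=[3,6] (faults so far: 8)
  step 11: ref 6 -> HIT, frames=[3,6] (faults so far: 8)
  step 12: ref 4 -> FAULT, evict 3, frames=[4,6] (faults so far: 9)
  step 13: ref 6 -> HIT, frames=[4,6] (faults so far: 9)
  step 14: ref 4 -> HIT, frames=[4,6] (faults so far: 9)
  Optimal total faults: 9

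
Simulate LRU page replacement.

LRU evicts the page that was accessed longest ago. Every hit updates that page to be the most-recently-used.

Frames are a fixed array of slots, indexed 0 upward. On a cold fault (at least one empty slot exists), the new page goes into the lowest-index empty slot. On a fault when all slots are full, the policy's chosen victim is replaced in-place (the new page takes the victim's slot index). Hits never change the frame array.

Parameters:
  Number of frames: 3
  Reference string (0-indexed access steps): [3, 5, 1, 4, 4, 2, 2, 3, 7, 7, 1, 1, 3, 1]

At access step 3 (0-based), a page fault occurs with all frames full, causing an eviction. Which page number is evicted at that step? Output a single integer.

Answer: 3

Derivation:
Step 0: ref 3 -> FAULT, frames=[3,-,-]
Step 1: ref 5 -> FAULT, frames=[3,5,-]
Step 2: ref 1 -> FAULT, frames=[3,5,1]
Step 3: ref 4 -> FAULT, evict 3, frames=[4,5,1]
At step 3: evicted page 3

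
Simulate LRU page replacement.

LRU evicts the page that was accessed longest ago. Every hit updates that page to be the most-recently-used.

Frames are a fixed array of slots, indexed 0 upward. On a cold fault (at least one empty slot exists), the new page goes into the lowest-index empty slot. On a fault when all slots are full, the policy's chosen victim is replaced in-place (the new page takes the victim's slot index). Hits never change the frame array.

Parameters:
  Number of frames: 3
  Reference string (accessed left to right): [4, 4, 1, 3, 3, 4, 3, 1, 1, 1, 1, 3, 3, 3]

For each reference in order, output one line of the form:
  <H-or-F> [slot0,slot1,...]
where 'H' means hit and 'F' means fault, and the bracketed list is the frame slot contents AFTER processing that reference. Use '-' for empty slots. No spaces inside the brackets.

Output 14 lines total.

F [4,-,-]
H [4,-,-]
F [4,1,-]
F [4,1,3]
H [4,1,3]
H [4,1,3]
H [4,1,3]
H [4,1,3]
H [4,1,3]
H [4,1,3]
H [4,1,3]
H [4,1,3]
H [4,1,3]
H [4,1,3]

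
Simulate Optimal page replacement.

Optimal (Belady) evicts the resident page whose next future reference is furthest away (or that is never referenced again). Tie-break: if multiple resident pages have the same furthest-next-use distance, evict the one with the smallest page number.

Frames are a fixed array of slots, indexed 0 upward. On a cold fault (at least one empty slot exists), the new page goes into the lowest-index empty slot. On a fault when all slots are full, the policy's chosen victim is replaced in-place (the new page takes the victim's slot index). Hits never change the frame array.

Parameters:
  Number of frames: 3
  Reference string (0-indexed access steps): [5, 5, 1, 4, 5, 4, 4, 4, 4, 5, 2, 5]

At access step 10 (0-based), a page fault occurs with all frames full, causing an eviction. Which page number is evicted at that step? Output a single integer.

Step 0: ref 5 -> FAULT, frames=[5,-,-]
Step 1: ref 5 -> HIT, frames=[5,-,-]
Step 2: ref 1 -> FAULT, frames=[5,1,-]
Step 3: ref 4 -> FAULT, frames=[5,1,4]
Step 4: ref 5 -> HIT, frames=[5,1,4]
Step 5: ref 4 -> HIT, frames=[5,1,4]
Step 6: ref 4 -> HIT, frames=[5,1,4]
Step 7: ref 4 -> HIT, frames=[5,1,4]
Step 8: ref 4 -> HIT, frames=[5,1,4]
Step 9: ref 5 -> HIT, frames=[5,1,4]
Step 10: ref 2 -> FAULT, evict 1, frames=[5,2,4]
At step 10: evicted page 1

Answer: 1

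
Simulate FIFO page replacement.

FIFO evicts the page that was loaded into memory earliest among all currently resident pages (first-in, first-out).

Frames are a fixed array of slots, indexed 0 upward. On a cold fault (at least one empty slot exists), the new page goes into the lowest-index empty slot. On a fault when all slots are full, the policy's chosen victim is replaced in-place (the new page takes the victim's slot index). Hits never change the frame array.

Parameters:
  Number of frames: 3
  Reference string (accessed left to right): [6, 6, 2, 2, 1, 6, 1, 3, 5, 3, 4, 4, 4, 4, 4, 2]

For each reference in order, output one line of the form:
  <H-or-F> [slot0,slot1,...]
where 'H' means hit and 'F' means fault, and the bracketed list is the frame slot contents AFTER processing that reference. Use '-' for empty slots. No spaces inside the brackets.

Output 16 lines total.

F [6,-,-]
H [6,-,-]
F [6,2,-]
H [6,2,-]
F [6,2,1]
H [6,2,1]
H [6,2,1]
F [3,2,1]
F [3,5,1]
H [3,5,1]
F [3,5,4]
H [3,5,4]
H [3,5,4]
H [3,5,4]
H [3,5,4]
F [2,5,4]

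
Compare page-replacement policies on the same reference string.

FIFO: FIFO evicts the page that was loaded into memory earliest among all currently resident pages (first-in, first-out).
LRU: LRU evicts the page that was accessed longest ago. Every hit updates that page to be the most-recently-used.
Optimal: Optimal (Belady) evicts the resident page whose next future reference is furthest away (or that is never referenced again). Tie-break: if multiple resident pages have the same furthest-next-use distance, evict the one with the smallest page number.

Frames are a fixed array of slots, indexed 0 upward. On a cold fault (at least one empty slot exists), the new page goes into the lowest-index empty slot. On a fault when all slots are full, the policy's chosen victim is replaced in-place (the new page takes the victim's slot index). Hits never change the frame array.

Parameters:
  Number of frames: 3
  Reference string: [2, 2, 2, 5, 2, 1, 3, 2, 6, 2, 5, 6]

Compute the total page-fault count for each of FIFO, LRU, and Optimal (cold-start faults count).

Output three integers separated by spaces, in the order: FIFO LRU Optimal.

--- FIFO ---
  step 0: ref 2 -> FAULT, frames=[2,-,-] (faults so far: 1)
  step 1: ref 2 -> HIT, frames=[2,-,-] (faults so far: 1)
  step 2: ref 2 -> HIT, frames=[2,-,-] (faults so far: 1)
  step 3: ref 5 -> FAULT, frames=[2,5,-] (faults so far: 2)
  step 4: ref 2 -> HIT, frames=[2,5,-] (faults so far: 2)
  step 5: ref 1 -> FAULT, frames=[2,5,1] (faults so far: 3)
  step 6: ref 3 -> FAULT, evict 2, frames=[3,5,1] (faults so far: 4)
  step 7: ref 2 -> FAULT, evict 5, frames=[3,2,1] (faults so far: 5)
  step 8: ref 6 -> FAULT, evict 1, frames=[3,2,6] (faults so far: 6)
  step 9: ref 2 -> HIT, frames=[3,2,6] (faults so far: 6)
  step 10: ref 5 -> FAULT, evict 3, frames=[5,2,6] (faults so far: 7)
  step 11: ref 6 -> HIT, frames=[5,2,6] (faults so far: 7)
  FIFO total faults: 7
--- LRU ---
  step 0: ref 2 -> FAULT, frames=[2,-,-] (faults so far: 1)
  step 1: ref 2 -> HIT, frames=[2,-,-] (faults so far: 1)
  step 2: ref 2 -> HIT, frames=[2,-,-] (faults so far: 1)
  step 3: ref 5 -> FAULT, frames=[2,5,-] (faults so far: 2)
  step 4: ref 2 -> HIT, frames=[2,5,-] (faults so far: 2)
  step 5: ref 1 -> FAULT, frames=[2,5,1] (faults so far: 3)
  step 6: ref 3 -> FAULT, evict 5, frames=[2,3,1] (faults so far: 4)
  step 7: ref 2 -> HIT, frames=[2,3,1] (faults so far: 4)
  step 8: ref 6 -> FAULT, evict 1, frames=[2,3,6] (faults so far: 5)
  step 9: ref 2 -> HIT, frames=[2,3,6] (faults so far: 5)
  step 10: ref 5 -> FAULT, evict 3, frames=[2,5,6] (faults so far: 6)
  step 11: ref 6 -> HIT, frames=[2,5,6] (faults so far: 6)
  LRU total faults: 6
--- Optimal ---
  step 0: ref 2 -> FAULT, frames=[2,-,-] (faults so far: 1)
  step 1: ref 2 -> HIT, frames=[2,-,-] (faults so far: 1)
  step 2: ref 2 -> HIT, frames=[2,-,-] (faults so far: 1)
  step 3: ref 5 -> FAULT, frames=[2,5,-] (faults so far: 2)
  step 4: ref 2 -> HIT, frames=[2,5,-] (faults so far: 2)
  step 5: ref 1 -> FAULT, frames=[2,5,1] (faults so far: 3)
  step 6: ref 3 -> FAULT, evict 1, frames=[2,5,3] (faults so far: 4)
  step 7: ref 2 -> HIT, frames=[2,5,3] (faults so far: 4)
  step 8: ref 6 -> FAULT, evict 3, frames=[2,5,6] (faults so far: 5)
  step 9: ref 2 -> HIT, frames=[2,5,6] (faults so far: 5)
  step 10: ref 5 -> HIT, frames=[2,5,6] (faults so far: 5)
  step 11: ref 6 -> HIT, frames=[2,5,6] (faults so far: 5)
  Optimal total faults: 5

Answer: 7 6 5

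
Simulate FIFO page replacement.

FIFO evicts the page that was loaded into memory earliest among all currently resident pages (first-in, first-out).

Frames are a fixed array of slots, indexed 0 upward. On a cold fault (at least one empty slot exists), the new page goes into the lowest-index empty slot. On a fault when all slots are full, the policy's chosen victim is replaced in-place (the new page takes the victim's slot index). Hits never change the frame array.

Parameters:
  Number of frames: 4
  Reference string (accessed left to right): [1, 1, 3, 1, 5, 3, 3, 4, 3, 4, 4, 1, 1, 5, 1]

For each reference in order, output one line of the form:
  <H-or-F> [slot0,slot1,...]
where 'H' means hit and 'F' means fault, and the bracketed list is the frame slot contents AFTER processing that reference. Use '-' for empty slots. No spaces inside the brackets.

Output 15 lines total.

F [1,-,-,-]
H [1,-,-,-]
F [1,3,-,-]
H [1,3,-,-]
F [1,3,5,-]
H [1,3,5,-]
H [1,3,5,-]
F [1,3,5,4]
H [1,3,5,4]
H [1,3,5,4]
H [1,3,5,4]
H [1,3,5,4]
H [1,3,5,4]
H [1,3,5,4]
H [1,3,5,4]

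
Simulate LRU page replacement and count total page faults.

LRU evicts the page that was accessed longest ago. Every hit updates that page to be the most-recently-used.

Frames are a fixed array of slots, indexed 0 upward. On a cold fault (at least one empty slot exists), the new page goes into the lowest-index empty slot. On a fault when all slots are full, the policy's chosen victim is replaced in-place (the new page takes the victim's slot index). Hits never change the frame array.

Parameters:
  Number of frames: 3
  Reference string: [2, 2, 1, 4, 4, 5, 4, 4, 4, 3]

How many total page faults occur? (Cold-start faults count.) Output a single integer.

Step 0: ref 2 → FAULT, frames=[2,-,-]
Step 1: ref 2 → HIT, frames=[2,-,-]
Step 2: ref 1 → FAULT, frames=[2,1,-]
Step 3: ref 4 → FAULT, frames=[2,1,4]
Step 4: ref 4 → HIT, frames=[2,1,4]
Step 5: ref 5 → FAULT (evict 2), frames=[5,1,4]
Step 6: ref 4 → HIT, frames=[5,1,4]
Step 7: ref 4 → HIT, frames=[5,1,4]
Step 8: ref 4 → HIT, frames=[5,1,4]
Step 9: ref 3 → FAULT (evict 1), frames=[5,3,4]
Total faults: 5

Answer: 5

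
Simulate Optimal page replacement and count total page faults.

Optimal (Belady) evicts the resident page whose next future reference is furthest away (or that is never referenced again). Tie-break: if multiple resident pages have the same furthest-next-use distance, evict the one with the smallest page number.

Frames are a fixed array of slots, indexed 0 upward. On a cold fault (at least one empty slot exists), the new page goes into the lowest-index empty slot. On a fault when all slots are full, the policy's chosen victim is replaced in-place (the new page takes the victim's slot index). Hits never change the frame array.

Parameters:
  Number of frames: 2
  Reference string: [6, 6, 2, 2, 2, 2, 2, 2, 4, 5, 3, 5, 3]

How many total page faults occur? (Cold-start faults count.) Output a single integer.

Answer: 5

Derivation:
Step 0: ref 6 → FAULT, frames=[6,-]
Step 1: ref 6 → HIT, frames=[6,-]
Step 2: ref 2 → FAULT, frames=[6,2]
Step 3: ref 2 → HIT, frames=[6,2]
Step 4: ref 2 → HIT, frames=[6,2]
Step 5: ref 2 → HIT, frames=[6,2]
Step 6: ref 2 → HIT, frames=[6,2]
Step 7: ref 2 → HIT, frames=[6,2]
Step 8: ref 4 → FAULT (evict 2), frames=[6,4]
Step 9: ref 5 → FAULT (evict 4), frames=[6,5]
Step 10: ref 3 → FAULT (evict 6), frames=[3,5]
Step 11: ref 5 → HIT, frames=[3,5]
Step 12: ref 3 → HIT, frames=[3,5]
Total faults: 5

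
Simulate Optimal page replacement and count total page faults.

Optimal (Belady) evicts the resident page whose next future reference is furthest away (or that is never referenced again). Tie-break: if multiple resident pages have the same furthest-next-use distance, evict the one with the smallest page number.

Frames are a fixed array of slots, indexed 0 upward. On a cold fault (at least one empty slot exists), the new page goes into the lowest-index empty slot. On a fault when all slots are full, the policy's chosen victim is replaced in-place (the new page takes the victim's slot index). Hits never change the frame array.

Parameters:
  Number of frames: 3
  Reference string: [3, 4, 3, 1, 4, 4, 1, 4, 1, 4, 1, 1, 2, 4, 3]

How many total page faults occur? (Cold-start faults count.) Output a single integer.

Step 0: ref 3 → FAULT, frames=[3,-,-]
Step 1: ref 4 → FAULT, frames=[3,4,-]
Step 2: ref 3 → HIT, frames=[3,4,-]
Step 3: ref 1 → FAULT, frames=[3,4,1]
Step 4: ref 4 → HIT, frames=[3,4,1]
Step 5: ref 4 → HIT, frames=[3,4,1]
Step 6: ref 1 → HIT, frames=[3,4,1]
Step 7: ref 4 → HIT, frames=[3,4,1]
Step 8: ref 1 → HIT, frames=[3,4,1]
Step 9: ref 4 → HIT, frames=[3,4,1]
Step 10: ref 1 → HIT, frames=[3,4,1]
Step 11: ref 1 → HIT, frames=[3,4,1]
Step 12: ref 2 → FAULT (evict 1), frames=[3,4,2]
Step 13: ref 4 → HIT, frames=[3,4,2]
Step 14: ref 3 → HIT, frames=[3,4,2]
Total faults: 4

Answer: 4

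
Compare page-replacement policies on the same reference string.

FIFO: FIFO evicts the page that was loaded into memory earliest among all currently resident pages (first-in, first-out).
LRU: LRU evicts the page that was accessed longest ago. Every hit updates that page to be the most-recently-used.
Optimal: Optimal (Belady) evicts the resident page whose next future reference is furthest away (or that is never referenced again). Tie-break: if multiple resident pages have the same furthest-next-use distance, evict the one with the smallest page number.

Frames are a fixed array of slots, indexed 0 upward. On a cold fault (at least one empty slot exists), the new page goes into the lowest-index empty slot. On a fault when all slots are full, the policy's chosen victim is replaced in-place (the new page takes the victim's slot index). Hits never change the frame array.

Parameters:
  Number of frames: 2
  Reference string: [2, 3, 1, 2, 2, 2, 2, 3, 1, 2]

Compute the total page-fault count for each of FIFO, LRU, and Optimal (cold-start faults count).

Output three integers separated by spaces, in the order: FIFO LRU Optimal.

--- FIFO ---
  step 0: ref 2 -> FAULT, frames=[2,-] (faults so far: 1)
  step 1: ref 3 -> FAULT, frames=[2,3] (faults so far: 2)
  step 2: ref 1 -> FAULT, evict 2, frames=[1,3] (faults so far: 3)
  step 3: ref 2 -> FAULT, evict 3, frames=[1,2] (faults so far: 4)
  step 4: ref 2 -> HIT, frames=[1,2] (faults so far: 4)
  step 5: ref 2 -> HIT, frames=[1,2] (faults so far: 4)
  step 6: ref 2 -> HIT, frames=[1,2] (faults so far: 4)
  step 7: ref 3 -> FAULT, evict 1, frames=[3,2] (faults so far: 5)
  step 8: ref 1 -> FAULT, evict 2, frames=[3,1] (faults so far: 6)
  step 9: ref 2 -> FAULT, evict 3, frames=[2,1] (faults so far: 7)
  FIFO total faults: 7
--- LRU ---
  step 0: ref 2 -> FAULT, frames=[2,-] (faults so far: 1)
  step 1: ref 3 -> FAULT, frames=[2,3] (faults so far: 2)
  step 2: ref 1 -> FAULT, evict 2, frames=[1,3] (faults so far: 3)
  step 3: ref 2 -> FAULT, evict 3, frames=[1,2] (faults so far: 4)
  step 4: ref 2 -> HIT, frames=[1,2] (faults so far: 4)
  step 5: ref 2 -> HIT, frames=[1,2] (faults so far: 4)
  step 6: ref 2 -> HIT, frames=[1,2] (faults so far: 4)
  step 7: ref 3 -> FAULT, evict 1, frames=[3,2] (faults so far: 5)
  step 8: ref 1 -> FAULT, evict 2, frames=[3,1] (faults so far: 6)
  step 9: ref 2 -> FAULT, evict 3, frames=[2,1] (faults so far: 7)
  LRU total faults: 7
--- Optimal ---
  step 0: ref 2 -> FAULT, frames=[2,-] (faults so far: 1)
  step 1: ref 3 -> FAULT, frames=[2,3] (faults so far: 2)
  step 2: ref 1 -> FAULT, evict 3, frames=[2,1] (faults so far: 3)
  step 3: ref 2 -> HIT, frames=[2,1] (faults so far: 3)
  step 4: ref 2 -> HIT, frames=[2,1] (faults so far: 3)
  step 5: ref 2 -> HIT, frames=[2,1] (faults so far: 3)
  step 6: ref 2 -> HIT, frames=[2,1] (faults so far: 3)
  step 7: ref 3 -> FAULT, evict 2, frames=[3,1] (faults so far: 4)
  step 8: ref 1 -> HIT, frames=[3,1] (faults so far: 4)
  step 9: ref 2 -> FAULT, evict 1, frames=[3,2] (faults so far: 5)
  Optimal total faults: 5

Answer: 7 7 5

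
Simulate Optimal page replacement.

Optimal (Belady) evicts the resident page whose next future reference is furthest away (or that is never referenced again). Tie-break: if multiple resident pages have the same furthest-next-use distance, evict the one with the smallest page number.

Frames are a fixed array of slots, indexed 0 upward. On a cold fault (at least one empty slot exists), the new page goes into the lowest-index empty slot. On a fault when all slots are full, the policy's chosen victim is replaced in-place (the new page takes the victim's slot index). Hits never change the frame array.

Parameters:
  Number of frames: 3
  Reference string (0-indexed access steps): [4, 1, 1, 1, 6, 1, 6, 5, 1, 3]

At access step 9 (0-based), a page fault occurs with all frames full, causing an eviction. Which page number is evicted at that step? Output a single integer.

Step 0: ref 4 -> FAULT, frames=[4,-,-]
Step 1: ref 1 -> FAULT, frames=[4,1,-]
Step 2: ref 1 -> HIT, frames=[4,1,-]
Step 3: ref 1 -> HIT, frames=[4,1,-]
Step 4: ref 6 -> FAULT, frames=[4,1,6]
Step 5: ref 1 -> HIT, frames=[4,1,6]
Step 6: ref 6 -> HIT, frames=[4,1,6]
Step 7: ref 5 -> FAULT, evict 4, frames=[5,1,6]
Step 8: ref 1 -> HIT, frames=[5,1,6]
Step 9: ref 3 -> FAULT, evict 1, frames=[5,3,6]
At step 9: evicted page 1

Answer: 1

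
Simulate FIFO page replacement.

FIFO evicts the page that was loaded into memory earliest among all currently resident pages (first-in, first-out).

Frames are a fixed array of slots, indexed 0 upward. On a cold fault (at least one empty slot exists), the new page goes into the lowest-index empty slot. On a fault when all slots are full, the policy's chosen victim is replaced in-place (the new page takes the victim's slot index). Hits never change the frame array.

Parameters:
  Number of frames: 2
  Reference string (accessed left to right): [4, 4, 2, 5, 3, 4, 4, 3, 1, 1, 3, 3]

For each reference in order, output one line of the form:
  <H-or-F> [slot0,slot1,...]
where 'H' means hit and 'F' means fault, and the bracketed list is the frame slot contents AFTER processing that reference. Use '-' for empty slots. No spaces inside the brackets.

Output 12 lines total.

F [4,-]
H [4,-]
F [4,2]
F [5,2]
F [5,3]
F [4,3]
H [4,3]
H [4,3]
F [4,1]
H [4,1]
F [3,1]
H [3,1]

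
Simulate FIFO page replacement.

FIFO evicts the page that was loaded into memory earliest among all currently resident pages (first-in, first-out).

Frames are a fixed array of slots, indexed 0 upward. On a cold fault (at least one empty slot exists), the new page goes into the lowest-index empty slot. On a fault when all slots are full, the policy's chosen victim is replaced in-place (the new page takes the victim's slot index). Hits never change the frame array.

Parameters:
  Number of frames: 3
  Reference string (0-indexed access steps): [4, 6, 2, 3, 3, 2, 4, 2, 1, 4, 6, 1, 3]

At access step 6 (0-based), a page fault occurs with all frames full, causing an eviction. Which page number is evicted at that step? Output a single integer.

Step 0: ref 4 -> FAULT, frames=[4,-,-]
Step 1: ref 6 -> FAULT, frames=[4,6,-]
Step 2: ref 2 -> FAULT, frames=[4,6,2]
Step 3: ref 3 -> FAULT, evict 4, frames=[3,6,2]
Step 4: ref 3 -> HIT, frames=[3,6,2]
Step 5: ref 2 -> HIT, frames=[3,6,2]
Step 6: ref 4 -> FAULT, evict 6, frames=[3,4,2]
At step 6: evicted page 6

Answer: 6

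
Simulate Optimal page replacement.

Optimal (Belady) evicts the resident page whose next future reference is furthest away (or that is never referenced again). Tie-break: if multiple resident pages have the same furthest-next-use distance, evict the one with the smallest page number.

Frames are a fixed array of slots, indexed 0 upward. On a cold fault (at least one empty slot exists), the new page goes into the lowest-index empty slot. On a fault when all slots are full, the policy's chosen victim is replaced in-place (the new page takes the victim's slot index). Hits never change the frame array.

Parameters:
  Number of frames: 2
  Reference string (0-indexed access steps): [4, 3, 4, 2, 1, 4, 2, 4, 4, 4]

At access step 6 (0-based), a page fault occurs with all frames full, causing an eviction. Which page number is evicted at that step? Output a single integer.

Step 0: ref 4 -> FAULT, frames=[4,-]
Step 1: ref 3 -> FAULT, frames=[4,3]
Step 2: ref 4 -> HIT, frames=[4,3]
Step 3: ref 2 -> FAULT, evict 3, frames=[4,2]
Step 4: ref 1 -> FAULT, evict 2, frames=[4,1]
Step 5: ref 4 -> HIT, frames=[4,1]
Step 6: ref 2 -> FAULT, evict 1, frames=[4,2]
At step 6: evicted page 1

Answer: 1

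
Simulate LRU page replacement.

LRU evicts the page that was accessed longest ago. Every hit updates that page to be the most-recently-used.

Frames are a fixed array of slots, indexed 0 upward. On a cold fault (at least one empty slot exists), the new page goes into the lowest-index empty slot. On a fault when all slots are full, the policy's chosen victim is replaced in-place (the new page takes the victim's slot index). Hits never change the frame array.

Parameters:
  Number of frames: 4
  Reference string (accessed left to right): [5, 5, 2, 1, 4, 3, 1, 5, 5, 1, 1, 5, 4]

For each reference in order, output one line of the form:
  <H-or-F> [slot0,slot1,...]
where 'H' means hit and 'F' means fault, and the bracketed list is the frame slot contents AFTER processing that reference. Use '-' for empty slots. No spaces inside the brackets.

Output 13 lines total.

F [5,-,-,-]
H [5,-,-,-]
F [5,2,-,-]
F [5,2,1,-]
F [5,2,1,4]
F [3,2,1,4]
H [3,2,1,4]
F [3,5,1,4]
H [3,5,1,4]
H [3,5,1,4]
H [3,5,1,4]
H [3,5,1,4]
H [3,5,1,4]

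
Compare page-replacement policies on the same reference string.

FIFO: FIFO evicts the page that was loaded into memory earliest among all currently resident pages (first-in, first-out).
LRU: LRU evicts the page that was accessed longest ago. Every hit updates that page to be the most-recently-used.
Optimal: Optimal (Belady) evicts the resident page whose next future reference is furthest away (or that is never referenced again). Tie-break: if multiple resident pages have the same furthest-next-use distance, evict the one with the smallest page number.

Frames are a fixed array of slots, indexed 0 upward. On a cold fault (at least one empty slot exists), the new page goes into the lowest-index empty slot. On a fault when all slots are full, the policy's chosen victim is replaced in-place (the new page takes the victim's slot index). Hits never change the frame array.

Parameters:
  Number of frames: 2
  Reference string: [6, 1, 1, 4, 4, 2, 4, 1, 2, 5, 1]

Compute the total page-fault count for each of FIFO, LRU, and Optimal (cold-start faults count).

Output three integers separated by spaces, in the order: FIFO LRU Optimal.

--- FIFO ---
  step 0: ref 6 -> FAULT, frames=[6,-] (faults so far: 1)
  step 1: ref 1 -> FAULT, frames=[6,1] (faults so far: 2)
  step 2: ref 1 -> HIT, frames=[6,1] (faults so far: 2)
  step 3: ref 4 -> FAULT, evict 6, frames=[4,1] (faults so far: 3)
  step 4: ref 4 -> HIT, frames=[4,1] (faults so far: 3)
  step 5: ref 2 -> FAULT, evict 1, frames=[4,2] (faults so far: 4)
  step 6: ref 4 -> HIT, frames=[4,2] (faults so far: 4)
  step 7: ref 1 -> FAULT, evict 4, frames=[1,2] (faults so far: 5)
  step 8: ref 2 -> HIT, frames=[1,2] (faults so far: 5)
  step 9: ref 5 -> FAULT, evict 2, frames=[1,5] (faults so far: 6)
  step 10: ref 1 -> HIT, frames=[1,5] (faults so far: 6)
  FIFO total faults: 6
--- LRU ---
  step 0: ref 6 -> FAULT, frames=[6,-] (faults so far: 1)
  step 1: ref 1 -> FAULT, frames=[6,1] (faults so far: 2)
  step 2: ref 1 -> HIT, frames=[6,1] (faults so far: 2)
  step 3: ref 4 -> FAULT, evict 6, frames=[4,1] (faults so far: 3)
  step 4: ref 4 -> HIT, frames=[4,1] (faults so far: 3)
  step 5: ref 2 -> FAULT, evict 1, frames=[4,2] (faults so far: 4)
  step 6: ref 4 -> HIT, frames=[4,2] (faults so far: 4)
  step 7: ref 1 -> FAULT, evict 2, frames=[4,1] (faults so far: 5)
  step 8: ref 2 -> FAULT, evict 4, frames=[2,1] (faults so far: 6)
  step 9: ref 5 -> FAULT, evict 1, frames=[2,5] (faults so far: 7)
  step 10: ref 1 -> FAULT, evict 2, frames=[1,5] (faults so far: 8)
  LRU total faults: 8
--- Optimal ---
  step 0: ref 6 -> FAULT, frames=[6,-] (faults so far: 1)
  step 1: ref 1 -> FAULT, frames=[6,1] (faults so far: 2)
  step 2: ref 1 -> HIT, frames=[6,1] (faults so far: 2)
  step 3: ref 4 -> FAULT, evict 6, frames=[4,1] (faults so far: 3)
  step 4: ref 4 -> HIT, frames=[4,1] (faults so far: 3)
  step 5: ref 2 -> FAULT, evict 1, frames=[4,2] (faults so far: 4)
  step 6: ref 4 -> HIT, frames=[4,2] (faults so far: 4)
  step 7: ref 1 -> FAULT, evict 4, frames=[1,2] (faults so far: 5)
  step 8: ref 2 -> HIT, frames=[1,2] (faults so far: 5)
  step 9: ref 5 -> FAULT, evict 2, frames=[1,5] (faults so far: 6)
  step 10: ref 1 -> HIT, frames=[1,5] (faults so far: 6)
  Optimal total faults: 6

Answer: 6 8 6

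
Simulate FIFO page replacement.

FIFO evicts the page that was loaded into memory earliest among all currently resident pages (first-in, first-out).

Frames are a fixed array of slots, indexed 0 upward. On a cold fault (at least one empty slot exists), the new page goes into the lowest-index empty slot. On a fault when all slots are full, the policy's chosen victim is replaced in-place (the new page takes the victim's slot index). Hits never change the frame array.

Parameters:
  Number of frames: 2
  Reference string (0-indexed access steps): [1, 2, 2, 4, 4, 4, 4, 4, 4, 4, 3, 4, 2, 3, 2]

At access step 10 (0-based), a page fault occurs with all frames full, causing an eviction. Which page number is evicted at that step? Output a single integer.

Answer: 2

Derivation:
Step 0: ref 1 -> FAULT, frames=[1,-]
Step 1: ref 2 -> FAULT, frames=[1,2]
Step 2: ref 2 -> HIT, frames=[1,2]
Step 3: ref 4 -> FAULT, evict 1, frames=[4,2]
Step 4: ref 4 -> HIT, frames=[4,2]
Step 5: ref 4 -> HIT, frames=[4,2]
Step 6: ref 4 -> HIT, frames=[4,2]
Step 7: ref 4 -> HIT, frames=[4,2]
Step 8: ref 4 -> HIT, frames=[4,2]
Step 9: ref 4 -> HIT, frames=[4,2]
Step 10: ref 3 -> FAULT, evict 2, frames=[4,3]
At step 10: evicted page 2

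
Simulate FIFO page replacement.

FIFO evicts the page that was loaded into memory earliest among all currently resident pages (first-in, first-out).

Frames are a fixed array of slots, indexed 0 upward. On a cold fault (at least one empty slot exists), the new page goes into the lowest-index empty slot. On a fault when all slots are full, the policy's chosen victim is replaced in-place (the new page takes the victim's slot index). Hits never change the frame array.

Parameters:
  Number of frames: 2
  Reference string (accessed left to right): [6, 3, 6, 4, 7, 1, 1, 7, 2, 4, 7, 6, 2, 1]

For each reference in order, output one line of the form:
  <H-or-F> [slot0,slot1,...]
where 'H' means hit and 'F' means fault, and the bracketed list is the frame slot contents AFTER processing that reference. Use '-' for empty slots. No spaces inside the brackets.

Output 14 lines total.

F [6,-]
F [6,3]
H [6,3]
F [4,3]
F [4,7]
F [1,7]
H [1,7]
H [1,7]
F [1,2]
F [4,2]
F [4,7]
F [6,7]
F [6,2]
F [1,2]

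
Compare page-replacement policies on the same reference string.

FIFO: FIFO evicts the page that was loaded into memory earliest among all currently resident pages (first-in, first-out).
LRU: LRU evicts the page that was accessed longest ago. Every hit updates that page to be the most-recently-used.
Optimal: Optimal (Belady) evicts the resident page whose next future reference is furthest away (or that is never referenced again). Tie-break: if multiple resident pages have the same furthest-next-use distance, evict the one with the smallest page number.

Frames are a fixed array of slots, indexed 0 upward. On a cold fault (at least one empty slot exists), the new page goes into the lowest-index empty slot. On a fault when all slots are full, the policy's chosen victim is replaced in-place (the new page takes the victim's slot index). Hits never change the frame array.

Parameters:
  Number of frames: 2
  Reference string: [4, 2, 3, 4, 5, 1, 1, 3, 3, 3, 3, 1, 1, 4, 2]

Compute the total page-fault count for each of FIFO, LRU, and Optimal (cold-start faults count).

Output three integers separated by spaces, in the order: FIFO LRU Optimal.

--- FIFO ---
  step 0: ref 4 -> FAULT, frames=[4,-] (faults so far: 1)
  step 1: ref 2 -> FAULT, frames=[4,2] (faults so far: 2)
  step 2: ref 3 -> FAULT, evict 4, frames=[3,2] (faults so far: 3)
  step 3: ref 4 -> FAULT, evict 2, frames=[3,4] (faults so far: 4)
  step 4: ref 5 -> FAULT, evict 3, frames=[5,4] (faults so far: 5)
  step 5: ref 1 -> FAULT, evict 4, frames=[5,1] (faults so far: 6)
  step 6: ref 1 -> HIT, frames=[5,1] (faults so far: 6)
  step 7: ref 3 -> FAULT, evict 5, frames=[3,1] (faults so far: 7)
  step 8: ref 3 -> HIT, frames=[3,1] (faults so far: 7)
  step 9: ref 3 -> HIT, frames=[3,1] (faults so far: 7)
  step 10: ref 3 -> HIT, frames=[3,1] (faults so far: 7)
  step 11: ref 1 -> HIT, frames=[3,1] (faults so far: 7)
  step 12: ref 1 -> HIT, frames=[3,1] (faults so far: 7)
  step 13: ref 4 -> FAULT, evict 1, frames=[3,4] (faults so far: 8)
  step 14: ref 2 -> FAULT, evict 3, frames=[2,4] (faults so far: 9)
  FIFO total faults: 9
--- LRU ---
  step 0: ref 4 -> FAULT, frames=[4,-] (faults so far: 1)
  step 1: ref 2 -> FAULT, frames=[4,2] (faults so far: 2)
  step 2: ref 3 -> FAULT, evict 4, frames=[3,2] (faults so far: 3)
  step 3: ref 4 -> FAULT, evict 2, frames=[3,4] (faults so far: 4)
  step 4: ref 5 -> FAULT, evict 3, frames=[5,4] (faults so far: 5)
  step 5: ref 1 -> FAULT, evict 4, frames=[5,1] (faults so far: 6)
  step 6: ref 1 -> HIT, frames=[5,1] (faults so far: 6)
  step 7: ref 3 -> FAULT, evict 5, frames=[3,1] (faults so far: 7)
  step 8: ref 3 -> HIT, frames=[3,1] (faults so far: 7)
  step 9: ref 3 -> HIT, frames=[3,1] (faults so far: 7)
  step 10: ref 3 -> HIT, frames=[3,1] (faults so far: 7)
  step 11: ref 1 -> HIT, frames=[3,1] (faults so far: 7)
  step 12: ref 1 -> HIT, frames=[3,1] (faults so far: 7)
  step 13: ref 4 -> FAULT, evict 3, frames=[4,1] (faults so far: 8)
  step 14: ref 2 -> FAULT, evict 1, frames=[4,2] (faults so far: 9)
  LRU total faults: 9
--- Optimal ---
  step 0: ref 4 -> FAULT, frames=[4,-] (faults so far: 1)
  step 1: ref 2 -> FAULT, frames=[4,2] (faults so far: 2)
  step 2: ref 3 -> FAULT, evict 2, frames=[4,3] (faults so far: 3)
  step 3: ref 4 -> HIT, frames=[4,3] (faults so far: 3)
  step 4: ref 5 -> FAULT, evict 4, frames=[5,3] (faults so far: 4)
  step 5: ref 1 -> FAULT, evict 5, frames=[1,3] (faults so far: 5)
  step 6: ref 1 -> HIT, frames=[1,3] (faults so far: 5)
  step 7: ref 3 -> HIT, frames=[1,3] (faults so far: 5)
  step 8: ref 3 -> HIT, frames=[1,3] (faults so far: 5)
  step 9: ref 3 -> HIT, frames=[1,3] (faults so far: 5)
  step 10: ref 3 -> HIT, frames=[1,3] (faults so far: 5)
  step 11: ref 1 -> HIT, frames=[1,3] (faults so far: 5)
  step 12: ref 1 -> HIT, frames=[1,3] (faults so far: 5)
  step 13: ref 4 -> FAULT, evict 1, frames=[4,3] (faults so far: 6)
  step 14: ref 2 -> FAULT, evict 3, frames=[4,2] (faults so far: 7)
  Optimal total faults: 7

Answer: 9 9 7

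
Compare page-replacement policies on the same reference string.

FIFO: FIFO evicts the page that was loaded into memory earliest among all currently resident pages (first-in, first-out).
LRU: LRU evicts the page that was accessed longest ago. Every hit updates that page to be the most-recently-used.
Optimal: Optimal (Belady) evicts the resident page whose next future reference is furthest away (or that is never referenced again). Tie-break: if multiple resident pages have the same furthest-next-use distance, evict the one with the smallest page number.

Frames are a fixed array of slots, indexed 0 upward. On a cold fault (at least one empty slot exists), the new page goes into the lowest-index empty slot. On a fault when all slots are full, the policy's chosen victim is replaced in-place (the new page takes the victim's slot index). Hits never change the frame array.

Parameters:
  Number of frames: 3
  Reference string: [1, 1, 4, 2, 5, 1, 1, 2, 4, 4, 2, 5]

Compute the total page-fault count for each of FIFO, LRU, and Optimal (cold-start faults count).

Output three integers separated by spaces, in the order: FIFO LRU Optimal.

--- FIFO ---
  step 0: ref 1 -> FAULT, frames=[1,-,-] (faults so far: 1)
  step 1: ref 1 -> HIT, frames=[1,-,-] (faults so far: 1)
  step 2: ref 4 -> FAULT, frames=[1,4,-] (faults so far: 2)
  step 3: ref 2 -> FAULT, frames=[1,4,2] (faults so far: 3)
  step 4: ref 5 -> FAULT, evict 1, frames=[5,4,2] (faults so far: 4)
  step 5: ref 1 -> FAULT, evict 4, frames=[5,1,2] (faults so far: 5)
  step 6: ref 1 -> HIT, frames=[5,1,2] (faults so far: 5)
  step 7: ref 2 -> HIT, frames=[5,1,2] (faults so far: 5)
  step 8: ref 4 -> FAULT, evict 2, frames=[5,1,4] (faults so far: 6)
  step 9: ref 4 -> HIT, frames=[5,1,4] (faults so far: 6)
  step 10: ref 2 -> FAULT, evict 5, frames=[2,1,4] (faults so far: 7)
  step 11: ref 5 -> FAULT, evict 1, frames=[2,5,4] (faults so far: 8)
  FIFO total faults: 8
--- LRU ---
  step 0: ref 1 -> FAULT, frames=[1,-,-] (faults so far: 1)
  step 1: ref 1 -> HIT, frames=[1,-,-] (faults so far: 1)
  step 2: ref 4 -> FAULT, frames=[1,4,-] (faults so far: 2)
  step 3: ref 2 -> FAULT, frames=[1,4,2] (faults so far: 3)
  step 4: ref 5 -> FAULT, evict 1, frames=[5,4,2] (faults so far: 4)
  step 5: ref 1 -> FAULT, evict 4, frames=[5,1,2] (faults so far: 5)
  step 6: ref 1 -> HIT, frames=[5,1,2] (faults so far: 5)
  step 7: ref 2 -> HIT, frames=[5,1,2] (faults so far: 5)
  step 8: ref 4 -> FAULT, evict 5, frames=[4,1,2] (faults so far: 6)
  step 9: ref 4 -> HIT, frames=[4,1,2] (faults so far: 6)
  step 10: ref 2 -> HIT, frames=[4,1,2] (faults so far: 6)
  step 11: ref 5 -> FAULT, evict 1, frames=[4,5,2] (faults so far: 7)
  LRU total faults: 7
--- Optimal ---
  step 0: ref 1 -> FAULT, frames=[1,-,-] (faults so far: 1)
  step 1: ref 1 -> HIT, frames=[1,-,-] (faults so far: 1)
  step 2: ref 4 -> FAULT, frames=[1,4,-] (faults so far: 2)
  step 3: ref 2 -> FAULT, frames=[1,4,2] (faults so far: 3)
  step 4: ref 5 -> FAULT, evict 4, frames=[1,5,2] (faults so far: 4)
  step 5: ref 1 -> HIT, frames=[1,5,2] (faults so far: 4)
  step 6: ref 1 -> HIT, frames=[1,5,2] (faults so far: 4)
  step 7: ref 2 -> HIT, frames=[1,5,2] (faults so far: 4)
  step 8: ref 4 -> FAULT, evict 1, frames=[4,5,2] (faults so far: 5)
  step 9: ref 4 -> HIT, frames=[4,5,2] (faults so far: 5)
  step 10: ref 2 -> HIT, frames=[4,5,2] (faults so far: 5)
  step 11: ref 5 -> HIT, frames=[4,5,2] (faults so far: 5)
  Optimal total faults: 5

Answer: 8 7 5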